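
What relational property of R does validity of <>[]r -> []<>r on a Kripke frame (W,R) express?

convergence

This is the .2 axiom.
It corresponds to convergence: forall x forall y forall z (Rxy & Rxz -> exists w (Ryw & Rzw)).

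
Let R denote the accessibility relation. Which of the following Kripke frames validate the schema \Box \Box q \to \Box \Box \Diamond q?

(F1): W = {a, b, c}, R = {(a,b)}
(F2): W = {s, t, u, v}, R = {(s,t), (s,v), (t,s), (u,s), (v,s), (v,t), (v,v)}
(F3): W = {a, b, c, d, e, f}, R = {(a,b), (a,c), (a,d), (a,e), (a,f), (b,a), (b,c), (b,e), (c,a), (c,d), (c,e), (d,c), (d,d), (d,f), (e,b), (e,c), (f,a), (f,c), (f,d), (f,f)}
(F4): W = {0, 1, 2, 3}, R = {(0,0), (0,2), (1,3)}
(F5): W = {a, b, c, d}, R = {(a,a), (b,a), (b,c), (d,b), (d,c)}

Frame correspondent (Sahlqvist): \forall x \forall z (x R^2 z \to \exists w (x R^2 w \wedge zRw)) — i.e. a generalized confluence (Geach) condition.
(F1): satisfies the condition.
(F2): fails — tR²t but no w with tR²w and tRw.
(F3): satisfies the condition.
(F4): fails — 0R²2 but no w with 0R²w and 2Rw.
(F5): fails — dR²c but no w with dR²w and cRw.

(F1), (F3)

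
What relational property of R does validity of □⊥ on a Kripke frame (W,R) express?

□⊥ is valid iff no world has any successor (otherwise □⊥ fails at any world with one).
Conversely, any frame satisfying ∀x ∀y ¬Rxy validates the schema.
Frame condition: ∀x ∀y ¬Rxy.

Emptiness of R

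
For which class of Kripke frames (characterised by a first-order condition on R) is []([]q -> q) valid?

shift-reflexivity

This schema is the T□ axiom.
Its frame correspondent is shift-reflexivity — forall x forall y (Rxy -> Ryy).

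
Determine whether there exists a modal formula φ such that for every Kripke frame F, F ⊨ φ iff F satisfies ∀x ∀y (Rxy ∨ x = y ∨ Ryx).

Not definable by any modal formula

Any modally definable frame class is closed under disjoint unions.
Take 3 disjoint single-world reflexive frames: each is trivially connected, but their disjoint union has 3 worlds with no edge between distinct components, so it is not connected.
So the class is not modally definable.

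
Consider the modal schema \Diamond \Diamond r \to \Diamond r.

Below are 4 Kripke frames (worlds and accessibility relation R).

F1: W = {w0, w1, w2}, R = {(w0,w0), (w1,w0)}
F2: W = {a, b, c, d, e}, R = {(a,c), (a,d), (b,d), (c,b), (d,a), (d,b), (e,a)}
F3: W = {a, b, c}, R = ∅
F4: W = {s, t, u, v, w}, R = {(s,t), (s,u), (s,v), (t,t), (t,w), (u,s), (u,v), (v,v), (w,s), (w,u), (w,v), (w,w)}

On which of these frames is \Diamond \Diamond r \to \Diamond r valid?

F1, F3

Frame correspondent (Sahlqvist): \forall x \forall y \forall z (Rxy \wedge Ryz \to Rxz) — i.e. transitivity.
F1: ✓.
F2: fails — Rea and Rac but not Rec.
F3: ✓.
F4: fails — Rus and Rsu but not Ruu.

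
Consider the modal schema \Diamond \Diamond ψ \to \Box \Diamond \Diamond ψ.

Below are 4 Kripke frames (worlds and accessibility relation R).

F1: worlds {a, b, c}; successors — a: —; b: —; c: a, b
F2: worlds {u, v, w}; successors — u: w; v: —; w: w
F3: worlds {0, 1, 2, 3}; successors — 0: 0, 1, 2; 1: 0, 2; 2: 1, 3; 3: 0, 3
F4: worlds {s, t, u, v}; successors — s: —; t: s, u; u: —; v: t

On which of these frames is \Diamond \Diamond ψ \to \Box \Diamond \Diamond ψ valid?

F1, F2

Frame correspondent (Sahlqvist): \forall x \forall y \forall z ((x R^2 y \wedge xRz) \to \exists w (y = w \wedge z R^2 w)) — i.e. a generalized confluence (Geach) condition.
F1: satisfies the condition.
F2: satisfies the condition.
F3: fails — 0R²1, 0R2 but no w with 1=w and 2R²w.
F4: fails — vR²s, vRt but no w with s=w and tR²w.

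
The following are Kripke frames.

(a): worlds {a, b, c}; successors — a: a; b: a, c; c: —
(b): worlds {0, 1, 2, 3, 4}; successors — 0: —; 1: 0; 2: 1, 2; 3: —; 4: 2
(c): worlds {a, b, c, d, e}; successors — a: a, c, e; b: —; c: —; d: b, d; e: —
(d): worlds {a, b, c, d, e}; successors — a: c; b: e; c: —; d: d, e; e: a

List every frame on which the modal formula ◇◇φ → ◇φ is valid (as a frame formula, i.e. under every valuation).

This is the axiom for a generalized confluence (Geach) condition; its first-order frame correspondent is ∀x ∀y (xR²y → ∃w (y = w ∧ xRw)).
(a): satisfies the condition.
(b): fails — 2R²0 but no w with 0=w and 2Rw.
(c): satisfies the condition.
(d): fails — bR²a but no w with a=w and bRw.
Valid on: (a), (c).

(a), (c)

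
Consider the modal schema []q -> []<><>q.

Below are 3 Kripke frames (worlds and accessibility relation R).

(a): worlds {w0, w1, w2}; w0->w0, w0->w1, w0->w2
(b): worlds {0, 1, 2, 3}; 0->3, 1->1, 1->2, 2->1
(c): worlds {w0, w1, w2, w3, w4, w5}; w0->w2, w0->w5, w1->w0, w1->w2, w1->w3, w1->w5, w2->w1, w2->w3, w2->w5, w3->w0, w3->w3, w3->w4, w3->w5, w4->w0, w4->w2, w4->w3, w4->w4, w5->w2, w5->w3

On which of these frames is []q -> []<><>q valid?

(c)

This is the axiom for a generalized confluence (Geach) condition; its first-order frame correspondent is forall x forall z (xRz -> exists w (xRw & z R^2 w)).
(a): fails — w0Rw1 but no w with w0Rw and w1R²w.
(b): fails — 0R3 but no w with 0Rw and 3R²w.
(c): condition met.
Valid on: (c).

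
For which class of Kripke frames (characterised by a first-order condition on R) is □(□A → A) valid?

Suppose □(□A→A) is valid. Take Rxy and set V(A)={w : Ryw}. Then at y, □A holds; since □(□A→A) at x, □A→A at y, so A at y, i.e. Ryy.

Shift-reflexivity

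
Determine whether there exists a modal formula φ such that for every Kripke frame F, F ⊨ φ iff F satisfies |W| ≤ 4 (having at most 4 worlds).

If a class were modally definable it would be closed under disjoint unions (Goldblatt–Thomason).
Any modal formula valid on each of 5 disjoint one-world frames is valid on their disjoint union (validity is preserved under disjoint unions). Each one-world frame has |W|=1≤4, but the union has |W|=5.
Hence having at most 4 worlds is not modally definable.

Not definable by any modal formula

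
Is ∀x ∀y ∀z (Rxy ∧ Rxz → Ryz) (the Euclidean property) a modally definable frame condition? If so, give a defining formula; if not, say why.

Yes, by ◇p → □◇p

This is a Sahlqvist condition; the 5 axiom ◇p → □◇p defines it.
Suppose ◇p→□◇p is valid. Take Rxy, Rxz and set V(p)={y}. Then ◇p at x, so □◇p at x, so ◇p at z, so some w with Rzw has p; w=y, i.e. Rzy. By symmetry of the argument, Ryz.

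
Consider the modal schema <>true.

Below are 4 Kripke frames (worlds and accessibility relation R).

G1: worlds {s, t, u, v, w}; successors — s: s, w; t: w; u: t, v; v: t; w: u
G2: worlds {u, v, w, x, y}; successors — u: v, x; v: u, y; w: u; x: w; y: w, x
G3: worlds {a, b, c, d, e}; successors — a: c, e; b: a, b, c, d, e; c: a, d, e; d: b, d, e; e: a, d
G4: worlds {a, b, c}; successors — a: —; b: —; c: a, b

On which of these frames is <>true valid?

The schema corresponds to seriality: forall x exists y Rxy.
G1: satisfies the condition.
G2: satisfies the condition.
G3: satisfies the condition.
G4: fails — world a has no successor.

G1, G2, G3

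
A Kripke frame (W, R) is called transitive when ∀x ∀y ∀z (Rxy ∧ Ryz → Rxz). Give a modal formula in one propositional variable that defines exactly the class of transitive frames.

□q → □□q

This is transitivity; the standard corresponding axiom is 4: □q → □□q.
Suppose □q→□□q is valid. Take Rxy, Ryz and set V(q)={w : Rxw}. Then □q at x, so □□q at x, so □q at y, so q at z, i.e. Rxz.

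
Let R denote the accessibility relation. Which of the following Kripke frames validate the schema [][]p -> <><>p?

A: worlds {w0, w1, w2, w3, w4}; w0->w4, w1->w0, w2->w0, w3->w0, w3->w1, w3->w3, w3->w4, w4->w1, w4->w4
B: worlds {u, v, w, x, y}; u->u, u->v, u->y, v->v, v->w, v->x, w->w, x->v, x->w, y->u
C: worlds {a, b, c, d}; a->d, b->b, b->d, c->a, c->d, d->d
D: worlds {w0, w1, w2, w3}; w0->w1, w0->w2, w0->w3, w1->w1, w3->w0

A, B, C

The schema corresponds to a generalized confluence (Geach) condition: forall x exists w (x R^2 w & x R^2 w).
A: satisfies the condition.
B: satisfies the condition.
C: satisfies the condition.
D: fails — at w2 but no w with w2R²w and w2R²w.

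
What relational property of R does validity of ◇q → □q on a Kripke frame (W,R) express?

Suppose ◇q→□q is valid. Take Rxy, Rxz and set V(q)={y}. Then ◇q at x, so □q at x, so q at z, i.e. z=y.

partial functionality: ∀x ∀y ∀z (Rxy ∧ Rxz → y = z)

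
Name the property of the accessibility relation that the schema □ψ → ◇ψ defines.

seriality

Suppose □ψ→◇ψ is valid. At any x set V(ψ)=W. Then □ψ at x, so ◇ψ at x, so x has a successor.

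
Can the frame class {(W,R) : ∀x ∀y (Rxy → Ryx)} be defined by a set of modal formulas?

Yes, by r → □◇r

This is a Sahlqvist condition; the B axiom r → □◇r defines it.
Suppose r→□◇r is valid. Take Rxy and set V(r)={x}. Then r at x, so □◇r at x, so ◇r at y, so some z with Ryz has r; z=x, i.e. Ryx.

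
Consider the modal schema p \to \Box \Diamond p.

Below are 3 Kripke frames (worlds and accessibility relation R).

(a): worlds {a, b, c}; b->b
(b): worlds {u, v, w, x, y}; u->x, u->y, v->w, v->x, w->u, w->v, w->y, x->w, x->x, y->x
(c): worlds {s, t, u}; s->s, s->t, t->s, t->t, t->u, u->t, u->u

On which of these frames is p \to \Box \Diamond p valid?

(a), (c)

Frame correspondent (Sahlqvist): \forall x \forall y (Rxy \to Ryx) — i.e. symmetry.
(a): ✓.
(b): fails — Rxw but not Rwx.
(c): ✓.
Valid on: (a), (c).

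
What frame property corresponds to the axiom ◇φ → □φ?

partial functionality: ∀x ∀y ∀z (Rxy ∧ Rxz → y = z)

Suppose ◇φ→□φ is valid. Take Rxy, Rxz and set V(φ)={y}. Then ◇φ at x, so □φ at x, so φ at z, i.e. z=y.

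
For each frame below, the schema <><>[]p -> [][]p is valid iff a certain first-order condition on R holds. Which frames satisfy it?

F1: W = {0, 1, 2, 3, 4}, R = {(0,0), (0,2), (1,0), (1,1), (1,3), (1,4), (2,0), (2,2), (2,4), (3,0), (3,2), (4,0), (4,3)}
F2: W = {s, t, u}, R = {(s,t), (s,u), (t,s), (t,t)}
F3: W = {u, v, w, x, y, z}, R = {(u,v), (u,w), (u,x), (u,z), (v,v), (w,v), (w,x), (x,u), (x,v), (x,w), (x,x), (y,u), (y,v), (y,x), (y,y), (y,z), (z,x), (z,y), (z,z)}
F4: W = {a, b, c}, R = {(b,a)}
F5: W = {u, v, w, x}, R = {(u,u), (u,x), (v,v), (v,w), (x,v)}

The schema corresponds to a generalized confluence (Geach) condition: forall x forall y forall z ((x R^2 y & x R^2 z) -> exists w (yRw & z = w)).
F1: fails — 0R²0, 0R²4 but no w with 0Rw and 4=w.
F2: fails — sR²s, sR²s but no w with sRw and s=w.
F3: fails — uR²u, uR²u but no t with uRt and u=t.
F4: condition met.
F5: fails — uR²u, uR²v but no t with uRt and v=t.
Valid on: F4.

F4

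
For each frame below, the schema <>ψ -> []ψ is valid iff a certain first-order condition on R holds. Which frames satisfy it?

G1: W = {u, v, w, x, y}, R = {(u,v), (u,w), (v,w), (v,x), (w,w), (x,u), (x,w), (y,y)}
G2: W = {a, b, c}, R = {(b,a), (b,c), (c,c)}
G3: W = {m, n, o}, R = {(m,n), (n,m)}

G3

This is the axiom for partial functionality; its first-order frame correspondent is forall x forall y forall z (Rxy & Rxz -> y = z).
G1: fails — u sees both v and w.
G2: fails — b sees both a and c.
G3: ✓.
Valid on: G3.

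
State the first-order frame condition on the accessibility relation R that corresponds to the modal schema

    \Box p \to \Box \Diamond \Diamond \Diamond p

This is a Sahlqvist (Geach-type) schema ◇^0□^1p → □^1◇^3p.
Minimal-valuation argument: fix x; take any y with xR^0y and any z with xR^1z. Set V(p) to the set of worlds R-reachable from y in exactly 1 step. Then □^1p holds at y, so the antecedent holds at x; validity forces ◇^3p at z, giving a w with zR^3w and yR^1w.
First-order correspondent: \forall x \forall z (xRz \to \exists w (xRw \wedge z R^3 w)).

\forall x \forall z (xRz \to \exists w (xRw \wedge z R^3 w))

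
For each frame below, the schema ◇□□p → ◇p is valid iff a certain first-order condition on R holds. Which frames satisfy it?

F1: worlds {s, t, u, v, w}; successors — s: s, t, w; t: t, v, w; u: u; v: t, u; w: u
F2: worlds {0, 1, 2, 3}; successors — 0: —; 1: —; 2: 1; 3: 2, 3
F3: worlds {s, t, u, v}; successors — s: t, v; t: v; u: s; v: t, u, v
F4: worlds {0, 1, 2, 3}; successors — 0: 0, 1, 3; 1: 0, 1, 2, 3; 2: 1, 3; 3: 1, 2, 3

F4

The schema corresponds to a generalized confluence (Geach) condition: ∀x ∀y (xRy → ∃w (yR²w ∧ xRw)).
F1: fails — sRw but no w* with wR²w* and sRw*.
F2: fails — 2R1 but no w with 1R²w and 2Rw.
F3: fails — uRs but no w with sR²w and uRw.
F4: ✓.
Valid on: F4.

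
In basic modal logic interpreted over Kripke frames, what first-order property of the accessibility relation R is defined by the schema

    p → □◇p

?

Symmetry

Suppose p→□◇p is valid. Take Rxy and set V(p)={x}. Then p at x, so □◇p at x, so ◇p at y, so some z with Ryz has p; z=x, i.e. Ryx.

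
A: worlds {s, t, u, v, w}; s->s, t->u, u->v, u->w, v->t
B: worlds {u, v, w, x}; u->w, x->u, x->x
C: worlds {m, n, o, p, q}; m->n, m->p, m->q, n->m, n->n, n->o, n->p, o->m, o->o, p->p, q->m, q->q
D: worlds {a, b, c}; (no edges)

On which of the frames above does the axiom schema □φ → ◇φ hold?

C

This is the axiom for seriality; its first-order frame correspondent is ∀x ∃y Rxy.
A: fails — world w has no successor.
B: fails — world v has no successor.
C: holds.
D: fails — world a has no successor.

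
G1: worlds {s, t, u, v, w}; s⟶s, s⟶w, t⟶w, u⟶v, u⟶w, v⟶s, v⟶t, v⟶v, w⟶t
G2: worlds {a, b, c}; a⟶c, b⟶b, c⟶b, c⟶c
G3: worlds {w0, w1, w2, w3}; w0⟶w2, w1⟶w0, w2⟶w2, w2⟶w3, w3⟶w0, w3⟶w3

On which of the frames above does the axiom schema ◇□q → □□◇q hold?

The schema corresponds to a generalized confluence (Geach) condition: ∀x ∀y ∀z ((xRy ∧ xR²z) → ∃w (yRw ∧ zRw)).
G1: fails — sRs, sR²w but no w* with sRw* and wRw*.
G2: condition met.
G3: fails — w2Rw3, w2R²w0 but no w with w3Rw and w0Rw.
Valid on: G2.

G2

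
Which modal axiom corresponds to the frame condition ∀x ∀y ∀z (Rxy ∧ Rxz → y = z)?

◇q → □q

The condition is partial functionality. The CD schema ◇q → □q defines it.
Suppose ◇q→□q is valid. Take Rxy, Rxz and set V(q)={y}. Then ◇q at x, so □q at x, so q at z, i.e. z=y.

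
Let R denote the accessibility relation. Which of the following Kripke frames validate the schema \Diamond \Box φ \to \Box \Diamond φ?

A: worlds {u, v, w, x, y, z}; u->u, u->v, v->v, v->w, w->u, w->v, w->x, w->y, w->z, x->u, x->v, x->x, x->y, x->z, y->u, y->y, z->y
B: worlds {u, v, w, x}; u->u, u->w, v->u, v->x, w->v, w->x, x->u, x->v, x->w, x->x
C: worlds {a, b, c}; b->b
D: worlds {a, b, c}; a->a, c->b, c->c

C

The schema corresponds to convergence: \forall x \forall y \forall z (Rxy \wedge Rxz \to \exists w (Ryw \wedge Rzw)).
A: fails — Rwu and Rwz but u and z have no common successor.
B: fails — Ruw and Ruu but w and u have no common successor.
C: condition met.
D: fails — Rcc and Rcb but c and b have no common successor.
Valid on: C.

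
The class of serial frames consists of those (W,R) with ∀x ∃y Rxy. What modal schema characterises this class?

A defining formula is □r → ◇r (the D axiom).

□r → ◇r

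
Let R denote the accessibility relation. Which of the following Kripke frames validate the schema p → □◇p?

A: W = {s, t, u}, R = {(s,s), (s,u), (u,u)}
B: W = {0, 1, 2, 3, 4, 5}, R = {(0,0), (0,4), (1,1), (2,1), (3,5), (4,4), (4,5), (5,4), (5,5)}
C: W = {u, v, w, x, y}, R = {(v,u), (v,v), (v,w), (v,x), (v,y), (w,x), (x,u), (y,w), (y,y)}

Frame correspondent (Sahlqvist): ∀x ∀y (Rxy → Ryx) — i.e. symmetry.
A: fails — Rsu but not Rus.
B: fails — R04 but not R40.
C: fails — Rwx but not Rxw.

none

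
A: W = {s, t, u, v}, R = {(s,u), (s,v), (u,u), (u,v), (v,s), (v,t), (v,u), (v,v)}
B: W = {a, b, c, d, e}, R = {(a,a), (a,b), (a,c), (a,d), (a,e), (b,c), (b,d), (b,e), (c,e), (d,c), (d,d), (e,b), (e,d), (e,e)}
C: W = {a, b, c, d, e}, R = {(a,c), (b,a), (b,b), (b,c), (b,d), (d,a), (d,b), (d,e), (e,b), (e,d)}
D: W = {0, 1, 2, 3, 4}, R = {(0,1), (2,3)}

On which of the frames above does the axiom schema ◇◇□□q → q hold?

D

This is the axiom for a generalized confluence (Geach) condition; its first-order frame correspondent is ∀x ∀y (xR²y → ∃w (yR²w ∧ x = w)).
A: fails — sR²t but no w with tR²w and s=w.
B: fails — aR²b but no w with bR²w and a=w.
C: fails — bR²a but no w with aR²w and b=w.
D: condition met.
Valid on: D.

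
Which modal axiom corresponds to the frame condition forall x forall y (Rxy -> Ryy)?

The condition is shift-reflexivity. The T□ schema □(□r → r) defines it.
Suppose □(□r→r) is valid. Take Rxy and set V(r)={w : Ryw}. Then at y, □r holds; since □(□r→r) at x, □r→r at y, so r at y, i.e. Ryy.

□(□r → r)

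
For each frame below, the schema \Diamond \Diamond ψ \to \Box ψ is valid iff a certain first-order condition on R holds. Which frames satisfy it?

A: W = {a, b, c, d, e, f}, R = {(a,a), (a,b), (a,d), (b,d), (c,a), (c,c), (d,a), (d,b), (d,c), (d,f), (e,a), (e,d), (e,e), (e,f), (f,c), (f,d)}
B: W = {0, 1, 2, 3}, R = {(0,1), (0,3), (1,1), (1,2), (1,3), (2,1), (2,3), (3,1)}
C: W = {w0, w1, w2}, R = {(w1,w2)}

The schema corresponds to a generalized confluence (Geach) condition: \forall x \forall y \forall z ((x R^2 y \wedge xRz) \to \exists w (y = w \wedge z = w)).
A: fails — aR²a, aRb but a ≠ b.
B: fails — 0R²1, 0R3 but 1 ≠ 3.
C: condition met.
Valid on: C.

C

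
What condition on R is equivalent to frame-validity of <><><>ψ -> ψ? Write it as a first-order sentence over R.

forall x forall y (x R^3 y -> exists w (y = w & x = w))

This is a Sahlqvist (Geach-type) schema ◇^3□^0ψ → □^0◇^0ψ.
Minimal-valuation argument: fix x; take any y with xR^3y and any z with xR^0z. Set V(ψ) to the set of worlds R-reachable from y in exactly 0 steps. Then □^0ψ holds at y, so the antecedent holds at x; validity forces ◇^0ψ at z, giving a w with zR^0w and yR^0w.
First-order correspondent: forall x forall y (x R^3 y -> exists w (y = w & x = w)).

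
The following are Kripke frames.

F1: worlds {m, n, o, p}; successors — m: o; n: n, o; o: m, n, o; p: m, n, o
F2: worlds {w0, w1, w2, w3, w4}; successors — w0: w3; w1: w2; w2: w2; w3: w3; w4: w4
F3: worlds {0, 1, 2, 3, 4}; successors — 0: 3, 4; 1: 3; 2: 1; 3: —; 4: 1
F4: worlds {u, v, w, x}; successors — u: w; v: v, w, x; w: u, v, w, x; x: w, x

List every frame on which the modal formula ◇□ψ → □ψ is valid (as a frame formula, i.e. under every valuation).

Frame correspondent (Sahlqvist): ∀x ∀y ∀z (Rxy ∧ Rxz → Ryz) — i.e. the Euclidean property.
F1: fails — Rom and Rom but not Rmm.
F2: condition met.
F3: fails — R04 and R04 but not R44.
F4: fails — Rvx and Rvv but not Rxv.

F2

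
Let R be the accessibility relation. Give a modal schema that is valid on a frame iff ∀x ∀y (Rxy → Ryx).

ψ → □◇ψ

The condition is symmetry. The B schema ψ → □◇ψ defines it.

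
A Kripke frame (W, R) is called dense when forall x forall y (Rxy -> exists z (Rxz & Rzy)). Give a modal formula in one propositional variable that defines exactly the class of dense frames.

□□r → □r

This is density; the standard corresponding axiom is C4: □□r → □r.
Suppose □□r→□r is valid. Take Rxy and set V(r)={w : xR²w}. Then □□r at x, so □r at x, so r at y, i.e. ∃z(Rxz∧Rzy).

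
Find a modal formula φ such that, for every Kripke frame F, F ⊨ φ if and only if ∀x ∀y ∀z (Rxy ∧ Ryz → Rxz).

□p → □□p

This is transitivity; the standard corresponding axiom is 4: □p → □□p.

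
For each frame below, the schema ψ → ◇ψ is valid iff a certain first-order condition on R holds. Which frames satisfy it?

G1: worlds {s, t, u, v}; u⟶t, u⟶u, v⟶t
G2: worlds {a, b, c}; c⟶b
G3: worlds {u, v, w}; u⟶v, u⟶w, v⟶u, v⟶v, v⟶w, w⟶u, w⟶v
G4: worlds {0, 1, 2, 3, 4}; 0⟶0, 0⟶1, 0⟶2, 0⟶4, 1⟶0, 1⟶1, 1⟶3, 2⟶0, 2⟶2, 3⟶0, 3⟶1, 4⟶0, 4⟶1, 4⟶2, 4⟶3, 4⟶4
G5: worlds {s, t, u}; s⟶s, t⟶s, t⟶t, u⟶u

This is the axiom for reflexivity; its first-order frame correspondent is ∀x Rxx.
G1: fails — world s does not see itself.
G2: fails — world a does not see itself.
G3: fails — world u does not see itself.
G4: fails — world 3 does not see itself.
G5: satisfies the condition.

G5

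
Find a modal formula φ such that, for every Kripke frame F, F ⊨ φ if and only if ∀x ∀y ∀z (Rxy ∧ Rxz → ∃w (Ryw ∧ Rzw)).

This is convergence; the standard corresponding axiom is .2: ◇□ψ → □◇ψ.
Suppose ◇□ψ→□◇ψ is valid. Take Rxy, Rxz and set V(ψ)={w : Ryw}. Then □ψ at y so ◇□ψ at x, so □◇ψ at x, so ◇ψ at z, giving w with Rzw and Ryw.

◇□ψ → □◇ψ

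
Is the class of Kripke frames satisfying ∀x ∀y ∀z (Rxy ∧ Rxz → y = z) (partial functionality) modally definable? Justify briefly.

Definable; ◇r → □r defines it

Yes: it is partial functionality, defined by the CD schema ◇r → □r.
Suppose ◇r→□r is valid. Take Rxy, Rxz and set V(r)={y}. Then ◇r at x, so □r at x, so r at z, i.e. z=y.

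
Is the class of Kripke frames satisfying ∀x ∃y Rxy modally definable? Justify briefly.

Definable; □q → ◇q defines it

The condition is seriality. A defining modal formula is □q → ◇q.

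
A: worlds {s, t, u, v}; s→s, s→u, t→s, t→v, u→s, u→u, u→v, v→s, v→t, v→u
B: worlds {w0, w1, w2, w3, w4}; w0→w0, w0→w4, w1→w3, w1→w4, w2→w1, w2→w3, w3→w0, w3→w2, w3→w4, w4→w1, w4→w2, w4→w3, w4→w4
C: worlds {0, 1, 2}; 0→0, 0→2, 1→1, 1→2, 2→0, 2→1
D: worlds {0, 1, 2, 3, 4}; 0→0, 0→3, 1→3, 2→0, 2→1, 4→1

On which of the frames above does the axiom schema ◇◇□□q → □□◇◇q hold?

A, B, C

This is the axiom for a generalized confluence (Geach) condition; its first-order frame correspondent is ∀x ∀y ∀z ((xR²y ∧ xR²z) → ∃w (yR²w ∧ zR²w)).
A: satisfies the condition.
B: satisfies the condition.
C: satisfies the condition.
D: fails — 0R²0, 0R²3 but no w with 0R²w and 3R²w.
Valid on: A, B, C.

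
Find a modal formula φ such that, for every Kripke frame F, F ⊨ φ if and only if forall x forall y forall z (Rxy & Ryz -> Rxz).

A defining formula is □s → □□s (the 4 axiom).
Suppose □s→□□s is valid. Take Rxy, Ryz and set V(s)={w : Rxw}. Then □s at x, so □□s at x, so □s at y, so s at z, i.e. Rxz.

□s → □□s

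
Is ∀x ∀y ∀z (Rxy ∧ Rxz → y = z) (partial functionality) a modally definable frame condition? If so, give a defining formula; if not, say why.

Yes, by ◇p → □p

This is a Sahlqvist condition; the CD axiom ◇p → □p defines it.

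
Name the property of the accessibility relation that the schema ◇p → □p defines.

Partial functionality

This is the CD axiom.
Its frame correspondent is partial functionality — ∀x ∀y ∀z (Rxy ∧ Rxz → y = z).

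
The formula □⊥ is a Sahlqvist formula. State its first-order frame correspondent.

□⊥ is valid iff no world has any successor (otherwise □⊥ fails at any world with one).
Conversely, any frame satisfying ∀x ∀y ¬Rxy validates the schema.
Frame condition: ∀x ∀y ¬Rxy.

emptiness of R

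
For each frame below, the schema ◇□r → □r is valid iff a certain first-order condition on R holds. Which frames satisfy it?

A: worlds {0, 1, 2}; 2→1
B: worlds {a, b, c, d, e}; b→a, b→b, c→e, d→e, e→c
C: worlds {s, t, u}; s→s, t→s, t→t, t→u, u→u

This is the axiom for the Euclidean property; its first-order frame correspondent is ∀x ∀y ∀z (Rxy ∧ Rxz → Ryz).
A: fails — R21 and R21 but not R11.
B: fails — Rba and Rbb but not Rab.
C: fails — Rts and Rtt but not Rst.
Valid on no frame.

none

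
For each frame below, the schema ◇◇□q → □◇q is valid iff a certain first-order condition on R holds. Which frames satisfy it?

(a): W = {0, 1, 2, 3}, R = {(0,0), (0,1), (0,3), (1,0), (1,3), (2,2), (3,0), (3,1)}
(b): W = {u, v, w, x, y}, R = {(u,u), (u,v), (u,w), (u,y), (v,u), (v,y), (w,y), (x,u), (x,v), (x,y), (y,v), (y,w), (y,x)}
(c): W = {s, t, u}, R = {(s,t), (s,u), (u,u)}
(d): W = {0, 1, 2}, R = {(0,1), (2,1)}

Frame correspondent (Sahlqvist): ∀x ∀y ∀z ((xR²y ∧ xRz) → ∃w (yRw ∧ zRw)) — i.e. a generalized confluence (Geach) condition.
(a): condition met.
(b): fails — uR²v, uRy but no t with vRt and yRt.
(c): fails — sR²u, sRt but no w with uRw and tRw.
(d): condition met.
Valid on: (a), (d).

(a), (d)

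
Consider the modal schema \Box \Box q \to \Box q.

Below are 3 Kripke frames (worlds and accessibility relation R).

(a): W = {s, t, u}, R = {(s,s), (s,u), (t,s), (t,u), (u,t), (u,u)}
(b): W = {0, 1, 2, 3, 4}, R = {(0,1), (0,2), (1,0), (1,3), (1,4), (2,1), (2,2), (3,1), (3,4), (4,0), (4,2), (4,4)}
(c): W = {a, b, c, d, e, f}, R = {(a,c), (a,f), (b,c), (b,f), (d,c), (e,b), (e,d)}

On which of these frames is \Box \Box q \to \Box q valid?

(a)

The schema corresponds to density: \forall x \forall y (Rxy \to \exists z (Rxz \wedge Rzy)).
(a): satisfies the condition.
(b): fails — R31 but no z with R3z and Rz1.
(c): fails — Rbc but no z with Rbz and Rzc.
Valid on: (a).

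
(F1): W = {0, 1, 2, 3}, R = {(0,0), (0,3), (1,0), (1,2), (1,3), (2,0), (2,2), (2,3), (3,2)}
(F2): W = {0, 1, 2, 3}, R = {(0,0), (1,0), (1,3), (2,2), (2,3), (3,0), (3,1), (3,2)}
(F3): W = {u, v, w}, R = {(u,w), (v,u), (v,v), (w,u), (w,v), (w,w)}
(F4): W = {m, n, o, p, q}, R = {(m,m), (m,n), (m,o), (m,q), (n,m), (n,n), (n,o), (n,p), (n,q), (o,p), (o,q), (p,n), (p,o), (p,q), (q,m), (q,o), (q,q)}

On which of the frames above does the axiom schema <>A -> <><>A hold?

Frame correspondent (Sahlqvist): forall x forall y (xRy -> exists w (y = w & x R^2 w)) — i.e. a generalized confluence (Geach) condition.
(F1): holds.
(F2): fails — 1R3 but no w with 3=w and 1R²w.
(F3): holds.
(F4): fails — oRp but no w with p=w and oR²w.

(F1), (F3)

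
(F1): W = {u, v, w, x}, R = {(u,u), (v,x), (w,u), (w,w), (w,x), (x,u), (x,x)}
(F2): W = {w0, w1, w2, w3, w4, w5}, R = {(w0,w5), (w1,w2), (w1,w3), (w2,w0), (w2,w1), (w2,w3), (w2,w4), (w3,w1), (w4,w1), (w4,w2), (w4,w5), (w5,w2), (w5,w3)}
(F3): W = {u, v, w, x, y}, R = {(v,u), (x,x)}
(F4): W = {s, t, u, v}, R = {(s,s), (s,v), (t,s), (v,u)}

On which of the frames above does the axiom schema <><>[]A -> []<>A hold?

Frame correspondent (Sahlqvist): forall x forall y forall z ((x R^2 y & xRz) -> exists w (yRw & zRw)) — i.e. a generalized confluence (Geach) condition.
(F1): holds.
(F2): fails — w0R²w3, w0Rw5 but no w with w3Rw and w5Rw.
(F3): holds.
(F4): fails — sR²s, sRv but no w with sRw and vRw.
Valid on: (F1), (F3).

(F1), (F3)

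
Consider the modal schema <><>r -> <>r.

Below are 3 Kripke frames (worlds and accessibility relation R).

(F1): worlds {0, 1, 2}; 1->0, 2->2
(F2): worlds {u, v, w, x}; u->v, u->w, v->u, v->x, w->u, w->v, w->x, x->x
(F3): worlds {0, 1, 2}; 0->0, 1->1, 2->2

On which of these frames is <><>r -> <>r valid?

The schema corresponds to transitivity: forall x forall y forall z (Rxy & Ryz -> Rxz).
(F1): holds.
(F2): fails — Ruv and Rvu but not Ruu.
(F3): holds.

(F1), (F3)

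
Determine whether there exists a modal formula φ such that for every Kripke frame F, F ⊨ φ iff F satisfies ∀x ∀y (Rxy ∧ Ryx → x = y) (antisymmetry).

Not modally definable

Any modally definable frame class is closed under surjective bounded morphisms.
The 4-cycle (worlds 0,1,2,3 with 0→1→2→3→0) is antisymmetric. Sending even-indexed worlds to s and odd-indexed worlds to t is a surjective bounded morphism onto the two-world frame with s↔t, which is not antisymmetric.
So no modal formula (or set of formulas) defines exactly the antisymmetric frames.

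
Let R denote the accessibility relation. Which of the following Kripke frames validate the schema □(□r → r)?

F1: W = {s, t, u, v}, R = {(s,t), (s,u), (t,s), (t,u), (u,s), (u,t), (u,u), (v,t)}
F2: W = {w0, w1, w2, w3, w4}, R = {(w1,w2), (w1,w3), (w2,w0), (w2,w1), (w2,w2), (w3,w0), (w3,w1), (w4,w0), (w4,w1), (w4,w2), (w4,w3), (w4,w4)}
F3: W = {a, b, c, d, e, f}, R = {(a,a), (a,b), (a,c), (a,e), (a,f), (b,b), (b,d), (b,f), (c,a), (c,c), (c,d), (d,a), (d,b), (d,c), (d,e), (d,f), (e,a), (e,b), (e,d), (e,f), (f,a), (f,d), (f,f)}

The schema corresponds to shift-reflexivity: ∀x ∀y (Rxy → Ryy).
F1: fails — Rut but not Rtt.
F2: fails — Rw3w1 but not Rw1w1.
F3: fails — Rcd but not Rdd.
Valid on no frame.

none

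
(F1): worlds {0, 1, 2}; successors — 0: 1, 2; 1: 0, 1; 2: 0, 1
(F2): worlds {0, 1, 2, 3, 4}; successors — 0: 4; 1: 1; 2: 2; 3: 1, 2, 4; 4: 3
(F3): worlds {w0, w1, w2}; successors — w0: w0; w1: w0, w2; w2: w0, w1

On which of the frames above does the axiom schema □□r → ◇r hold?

(F1), (F3)

The schema corresponds to a generalized confluence (Geach) condition: ∀x ∃w (xR²w ∧ xRw).
(F1): ✓.
(F2): fails — at 0 but no w with 0R²w and 0Rw.
(F3): ✓.
Valid on: (F1), (F3).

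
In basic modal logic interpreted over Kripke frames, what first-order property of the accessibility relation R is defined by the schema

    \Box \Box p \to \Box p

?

density: \forall x \forall y (Rxy \to \exists z (Rxz \wedge Rzy))

Suppose □□p→□p is valid. Take Rxy and set V(p)={w : xR²w}. Then □□p at x, so □p at x, so p at y, i.e. ∃z(Rxz∧Rzy).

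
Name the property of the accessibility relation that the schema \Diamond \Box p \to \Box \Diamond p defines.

Suppose ◇□p→□◇p is valid. Take Rxy, Rxz and set V(p)={w : Ryw}. Then □p at y so ◇□p at x, so □◇p at x, so ◇p at z, giving w with Rzw and Ryw.

Convergence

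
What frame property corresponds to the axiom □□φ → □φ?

This is the C4 axiom.
It corresponds to density: ∀x ∀y (Rxy → ∃z (Rxz ∧ Rzy)).

density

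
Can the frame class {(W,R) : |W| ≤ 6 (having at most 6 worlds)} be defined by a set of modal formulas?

Modal frame validity is preserved under disjoint unions.
Any modal formula valid on each of 7 disjoint one-world frames is valid on their disjoint union (validity is preserved under disjoint unions). Each one-world frame has |W|=1≤6, but the union has |W|=7.
So the class is not modally definable.

No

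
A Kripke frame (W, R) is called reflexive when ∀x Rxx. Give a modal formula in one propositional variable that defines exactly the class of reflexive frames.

□r → r

A defining formula is □r → r (the T axiom).
Suppose □r→r is valid. At any x set V(r)={w : Rxw}. Then □r holds at x, so r holds at x, i.e. Rxx.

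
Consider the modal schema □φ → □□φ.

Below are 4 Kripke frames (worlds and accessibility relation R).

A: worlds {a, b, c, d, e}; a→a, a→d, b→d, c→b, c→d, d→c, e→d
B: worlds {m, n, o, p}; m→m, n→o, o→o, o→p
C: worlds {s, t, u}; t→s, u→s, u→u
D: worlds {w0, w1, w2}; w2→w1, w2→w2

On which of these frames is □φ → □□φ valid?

C, D

Frame correspondent (Sahlqvist): ∀x ∀y ∀z (Rxy ∧ Ryz → Rxz) — i.e. transitivity.
A: fails — Rcd and Rdc but not Rcc.
B: fails — Rno and Rop but not Rnp.
C: satisfies the condition.
D: satisfies the condition.
Valid on: C, D.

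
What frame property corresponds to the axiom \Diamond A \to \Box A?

Suppose ◇A→□A is valid. Take Rxy, Rxz and set V(A)={y}. Then ◇A at x, so □A at x, so A at z, i.e. z=y.
Conversely, on a frame with partial functionality the schema holds at every world under every valuation.
Frame condition: \forall x \forall y \forall z (Rxy \wedge Rxz \to y = z).

Partial functionality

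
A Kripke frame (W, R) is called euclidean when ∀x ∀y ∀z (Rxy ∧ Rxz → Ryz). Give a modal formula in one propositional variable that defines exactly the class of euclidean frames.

◇p → □◇p

The condition is the Euclidean property. The 5 schema ◇p → □◇p defines it.
Suppose ◇p→□◇p is valid. Take Rxy, Rxz and set V(p)={y}. Then ◇p at x, so □◇p at x, so ◇p at z, so some w with Rzw has p; w=y, i.e. Rzy. By symmetry of the argument, Ryz.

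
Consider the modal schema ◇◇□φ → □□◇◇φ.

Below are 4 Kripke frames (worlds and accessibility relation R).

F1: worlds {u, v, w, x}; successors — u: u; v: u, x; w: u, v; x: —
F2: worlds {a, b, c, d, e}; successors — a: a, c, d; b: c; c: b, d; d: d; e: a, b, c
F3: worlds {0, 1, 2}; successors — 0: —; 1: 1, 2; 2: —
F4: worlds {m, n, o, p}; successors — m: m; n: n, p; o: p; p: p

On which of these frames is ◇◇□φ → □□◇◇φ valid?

F4

This is the axiom for a generalized confluence (Geach) condition; its first-order frame correspondent is ∀x ∀y ∀z ((xR²y ∧ xR²z) → ∃w (yRw ∧ zR²w)).
F1: fails — wR²u, wR²x but no t with uRt and xR²t.
F2: fails — aR²b, aR²b but no w with bRw and bR²w.
F3: fails — 1R²1, 1R²2 but no w with 1Rw and 2R²w.
F4: condition met.
Valid on: F4.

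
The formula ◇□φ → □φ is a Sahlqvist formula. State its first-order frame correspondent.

the Euclidean property

This is a form of the 5 axiom.
It corresponds to the Euclidean property: ∀x ∀y ∀z (Rxy ∧ Rxz → Ryz).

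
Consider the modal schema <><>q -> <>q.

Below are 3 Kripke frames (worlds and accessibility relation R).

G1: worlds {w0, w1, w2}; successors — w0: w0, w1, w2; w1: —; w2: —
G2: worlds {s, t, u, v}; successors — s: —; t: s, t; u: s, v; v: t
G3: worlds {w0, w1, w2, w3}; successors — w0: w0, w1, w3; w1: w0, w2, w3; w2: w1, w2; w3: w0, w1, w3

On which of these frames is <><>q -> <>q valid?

G1

The schema corresponds to transitivity: forall x forall y forall z (Rxy & Ryz -> Rxz).
G1: satisfies the condition.
G2: fails — Ruv and Rvt but not Rut.
G3: fails — Rw1w2 and Rw2w1 but not Rw1w1.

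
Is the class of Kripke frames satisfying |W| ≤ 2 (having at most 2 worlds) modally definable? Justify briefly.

If a class were modally definable it would be closed under disjoint unions (Goldblatt–Thomason).
Any modal formula valid on each of 3 disjoint one-world frames is valid on their disjoint union (validity is preserved under disjoint unions). Each one-world frame has |W|=1≤2, but the union has |W|=3.
So no modal formula (or set of formulas) defines exactly the |W|≤2 frames.

Not modally definable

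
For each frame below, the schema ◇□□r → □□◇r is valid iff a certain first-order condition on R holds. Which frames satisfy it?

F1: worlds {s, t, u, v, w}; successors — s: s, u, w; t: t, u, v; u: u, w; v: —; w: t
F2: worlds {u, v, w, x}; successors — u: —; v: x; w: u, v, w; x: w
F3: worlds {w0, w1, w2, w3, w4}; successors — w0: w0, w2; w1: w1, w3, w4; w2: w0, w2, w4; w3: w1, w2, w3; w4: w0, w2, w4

F3

The schema corresponds to a generalized confluence (Geach) condition: ∀x ∀y ∀z ((xRy ∧ xR²z) → ∃w (yR²w ∧ zRw)).
F1: fails — tRt, tR²v but no w* with tR²w* and vRw*.
F2: fails — wRu, wR²u but no t with uR²t and uRt.
F3: holds.
Valid on: F3.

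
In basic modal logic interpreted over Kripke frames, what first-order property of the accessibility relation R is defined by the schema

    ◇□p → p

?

This schema is equivalent to the B axiom p → □◇p.
Its frame correspondent is symmetry — ∀x ∀y (Rxy → Ryx).

symmetry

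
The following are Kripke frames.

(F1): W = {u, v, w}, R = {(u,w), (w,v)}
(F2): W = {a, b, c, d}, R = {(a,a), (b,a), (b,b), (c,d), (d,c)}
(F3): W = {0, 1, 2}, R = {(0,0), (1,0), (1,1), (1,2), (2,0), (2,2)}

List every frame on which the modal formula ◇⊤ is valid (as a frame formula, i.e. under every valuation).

This is the axiom for seriality; its first-order frame correspondent is ∀x ∃y Rxy.
(F1): fails — world v has no successor.
(F2): holds.
(F3): holds.
Valid on: (F2), (F3).

(F2), (F3)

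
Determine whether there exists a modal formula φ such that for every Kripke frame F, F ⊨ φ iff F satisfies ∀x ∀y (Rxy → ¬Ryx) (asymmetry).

Not modally definable

If a class were modally definable it would be closed under surjective bounded morphisms (Goldblatt–Thomason).
The 3-cycle (worlds s,t,u with s→t→u→s) is asymmetric. Mapping every world to a single reflexive point • is a surjective bounded morphism, and the reflexive point is not asymmetric (R•• but asymmetry requires ¬R••).
Hence asymmetry is not modally definable.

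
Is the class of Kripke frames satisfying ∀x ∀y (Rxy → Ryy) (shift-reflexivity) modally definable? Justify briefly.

Yes — defined by □(□q → q)

The condition is shift-reflexivity. A defining modal formula is □(□q → q).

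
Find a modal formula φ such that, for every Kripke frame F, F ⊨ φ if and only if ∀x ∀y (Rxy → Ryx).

p → □◇p

The condition is symmetry. The B schema p → □◇p defines it.
Suppose p→□◇p is valid. Take Rxy and set V(p)={x}. Then p at x, so □◇p at x, so ◇p at y, so some z with Ryz has p; z=x, i.e. Ryx.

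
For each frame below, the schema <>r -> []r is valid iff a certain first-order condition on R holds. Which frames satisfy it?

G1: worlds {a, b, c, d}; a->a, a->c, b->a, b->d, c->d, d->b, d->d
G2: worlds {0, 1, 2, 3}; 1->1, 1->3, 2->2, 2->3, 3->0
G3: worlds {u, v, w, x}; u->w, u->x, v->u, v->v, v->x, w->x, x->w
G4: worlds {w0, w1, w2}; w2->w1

G4

This is the axiom for partial functionality; its first-order frame correspondent is forall x forall y forall z (Rxy & Rxz -> y = z).
G1: fails — a sees both a and c.
G2: fails — 1 sees both 1 and 3.
G3: fails — u sees both w and x.
G4: ✓.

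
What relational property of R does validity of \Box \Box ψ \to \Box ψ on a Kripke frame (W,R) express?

Suppose □□ψ→□ψ is valid. Take Rxy and set V(ψ)={w : xR²w}. Then □□ψ at x, so □ψ at x, so ψ at y, i.e. ∃z(Rxz∧Rzy).

Density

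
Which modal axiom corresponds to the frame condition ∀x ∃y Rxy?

□r → ◇r

This is seriality; the standard corresponding axiom is D: □r → ◇r.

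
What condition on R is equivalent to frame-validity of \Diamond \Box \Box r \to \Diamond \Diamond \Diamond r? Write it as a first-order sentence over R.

This is a Sahlqvist (Geach-type) schema ◇^1□^2r → □^0◇^3r.
First-order correspondent: \forall x \forall y (xRy \to \exists w (y R^2 w \wedge x R^3 w)).

\forall x \forall y (xRy \to \exists w (y R^2 w \wedge x R^3 w))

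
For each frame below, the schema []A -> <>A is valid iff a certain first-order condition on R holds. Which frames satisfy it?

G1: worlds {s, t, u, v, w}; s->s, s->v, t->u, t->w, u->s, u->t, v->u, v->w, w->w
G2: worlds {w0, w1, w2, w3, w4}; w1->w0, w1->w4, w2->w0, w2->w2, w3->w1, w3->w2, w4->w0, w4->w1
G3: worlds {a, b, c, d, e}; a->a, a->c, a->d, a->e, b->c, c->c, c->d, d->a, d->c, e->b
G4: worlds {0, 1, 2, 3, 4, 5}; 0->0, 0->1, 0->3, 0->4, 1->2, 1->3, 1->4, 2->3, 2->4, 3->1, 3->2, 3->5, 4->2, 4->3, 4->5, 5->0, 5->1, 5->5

G1, G3, G4

This is the axiom for seriality; its first-order frame correspondent is forall x exists y Rxy.
G1: ✓.
G2: fails — world w0 has no successor.
G3: ✓.
G4: ✓.
Valid on: G1, G3, G4.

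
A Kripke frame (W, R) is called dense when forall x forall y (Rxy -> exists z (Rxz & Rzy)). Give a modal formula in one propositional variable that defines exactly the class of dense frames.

The condition is density. The C4 schema □□s → □s defines it.
Suppose □□s→□s is valid. Take Rxy and set V(s)={w : xR²w}. Then □□s at x, so □s at x, so s at y, i.e. ∃z(Rxz∧Rzy).

□□s → □s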